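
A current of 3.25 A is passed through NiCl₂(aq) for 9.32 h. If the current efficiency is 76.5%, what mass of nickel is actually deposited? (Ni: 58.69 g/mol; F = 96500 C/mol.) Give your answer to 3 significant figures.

Q = 3.25 × 33552 = 1.090×10^5 C
n(e⁻) = 1.090×10^5 / 96500 = 1.130 mol
Ni²⁺ + 2e⁻ → Ni, so theoretical m(Ni) = 0.5650 × 58.69 = 33.16 g
Actual mass = 76.5% × 33.16 = 25.4 g

25.4 g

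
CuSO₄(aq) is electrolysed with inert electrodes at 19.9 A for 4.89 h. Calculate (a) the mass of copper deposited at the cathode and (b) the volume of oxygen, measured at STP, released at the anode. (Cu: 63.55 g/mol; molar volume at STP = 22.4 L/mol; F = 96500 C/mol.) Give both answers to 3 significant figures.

Q = 19.9 × 17604 = 3.503×10^5 C; n(e⁻) = 3.503×10^5 / 96500 = 3.630 mol
Cathode: Cu²⁺ + 2e⁻ → Cu → n(Cu) = 3.630/2 = 1.815 mol → 115 g
Anode: 2H₂O → O₂ + 4H⁺ + 4e⁻ → n(O₂) = 3.630/4 = 0.9075 mol → 20.3 L

115 g Cu; 20.3 L O₂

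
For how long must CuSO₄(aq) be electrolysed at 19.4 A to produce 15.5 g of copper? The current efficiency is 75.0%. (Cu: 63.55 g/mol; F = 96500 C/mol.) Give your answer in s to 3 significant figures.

3240 s

n(Cu) = 15.5 / 63.55 = 0.2439 mol
Cu²⁺ + 2e⁻ → Cu, so n(e⁻) = 2 × 0.2439 = 0.4878 mol
Q = 0.4878 × 96500 / 0.750 = 62760 C
t = Q / I = 62760 / 19.4 = 3235 s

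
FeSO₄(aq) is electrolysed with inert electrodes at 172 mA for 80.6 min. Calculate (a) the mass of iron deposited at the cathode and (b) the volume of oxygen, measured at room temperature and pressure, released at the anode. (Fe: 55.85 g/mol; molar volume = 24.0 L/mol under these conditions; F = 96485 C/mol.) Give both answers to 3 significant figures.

0.241 g Fe; 0.0517 L O₂

Q = 0.172 × 4836 = 831.8 C; n(e⁻) = 831.8 / 96485 = 0.008621 mol
Cathode: Fe²⁺ + 2e⁻ → Fe → n(Fe) = 0.008621/2 = 0.004311 mol → 0.241 g
Anode: 2H₂O → O₂ + 4H⁺ + 4e⁻ → n(O₂) = 0.008621/4 = 0.002155 mol → 0.0517 L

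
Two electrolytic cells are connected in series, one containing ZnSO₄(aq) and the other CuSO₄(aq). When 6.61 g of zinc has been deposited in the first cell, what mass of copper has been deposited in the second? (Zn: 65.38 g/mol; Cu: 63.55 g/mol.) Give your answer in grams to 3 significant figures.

n(Zn) = 6.61 / 65.38 = 0.1011 mol
Zn²⁺ + 2e⁻ → Zn, so n(e⁻) = 2 × 0.1011 = 0.2022 mol
In series, the same 0.2022 mol of electrons flows through the second cell.
Cu²⁺ + 2e⁻ → Cu, so n(Cu) = 0.2022 / 2 = 0.1011 mol
m(Cu) = 0.1011 × 63.55 = 6.42 g

6.42 g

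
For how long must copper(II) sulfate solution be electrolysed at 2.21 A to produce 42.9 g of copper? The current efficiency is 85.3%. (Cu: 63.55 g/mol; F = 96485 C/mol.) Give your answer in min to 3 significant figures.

n(Cu) = 42.9 / 63.55 = 0.6751 mol
Cu²⁺ + 2e⁻ → Cu, so n(e⁻) = 2 × 0.6751 = 1.350 mol
Q = 1.350 × 96485 / 0.853 = 1.527×10^5 C
t = Q / I = 1.527×10^5 / 2.21 = 69100 s = 1150 min

1150 min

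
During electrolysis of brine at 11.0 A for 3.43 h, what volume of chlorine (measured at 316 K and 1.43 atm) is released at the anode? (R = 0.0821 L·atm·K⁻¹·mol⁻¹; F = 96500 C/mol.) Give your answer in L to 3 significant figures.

Q = 11.0 A × 12348 s = 1.358×10^5 C
Moles of electrons = 1.358×10^5 / 96500 = 1.407 mol
2Cl⁻ → Cl₂ + 2e⁻, so n(Cl₂) = 1.407 / 2 = 0.7035 mol
V = nRT/P = 0.7035 × 0.0821 × 316 / 1.43 = 12.76 L

12.8 L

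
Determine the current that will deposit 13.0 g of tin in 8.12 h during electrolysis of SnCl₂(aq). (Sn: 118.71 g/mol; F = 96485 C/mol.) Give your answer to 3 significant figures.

n(Sn) = 13.0 / 118.71 = 0.1095 mol
Sn²⁺ + 2e⁻ → Sn, so n(e⁻) = 2 × 0.1095 = 0.2190 mol
Q = 0.2190 × 96485 = 21130 C
I = Q / t = 21130 / 29232 s = 0.723 A

0.723 A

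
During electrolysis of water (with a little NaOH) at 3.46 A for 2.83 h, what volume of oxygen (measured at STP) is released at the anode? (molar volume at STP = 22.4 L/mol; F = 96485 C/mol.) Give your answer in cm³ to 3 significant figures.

Q = It = 3.46 × 10188 = 35250 C
n(e⁻) = 35250 / 96485 = 0.3653 mol
2H₂O → O₂ + 4H⁺ + 4e⁻, so n(O₂) = 0.3653 / 4 = 0.09133 mol
V = 0.09133 × 22.4 = 2.046 L
= 2050 cm³

2050 cm³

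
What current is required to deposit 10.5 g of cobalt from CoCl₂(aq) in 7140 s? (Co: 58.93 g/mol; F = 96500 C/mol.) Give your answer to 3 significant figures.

4.82 A

n(Co) = 10.5 / 58.93 = 0.1782 mol
Co²⁺ + 2e⁻ → Co, so n(e⁻) = 2 × 0.1782 = 0.3564 mol
Q = 0.3564 × 96500 = 34390 C
I = Q / t = 34390 / 7140 s = 4.82 A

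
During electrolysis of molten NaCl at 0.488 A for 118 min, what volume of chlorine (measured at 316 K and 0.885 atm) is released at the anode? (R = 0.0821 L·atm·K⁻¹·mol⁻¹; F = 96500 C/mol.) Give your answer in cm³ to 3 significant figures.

525 cm³

Q = 0.488 A × 7080 s = 3455 C
n(e⁻) = 3455 / 96500 = 0.03580 mol
2Cl⁻ → Cl₂ + 2e⁻, so n(Cl₂) = 0.03580 / 2 = 0.01790 mol
V = nRT/P = 0.01790 × 0.0821 × 316 / 0.885 = 0.5247 L
= 525 cm³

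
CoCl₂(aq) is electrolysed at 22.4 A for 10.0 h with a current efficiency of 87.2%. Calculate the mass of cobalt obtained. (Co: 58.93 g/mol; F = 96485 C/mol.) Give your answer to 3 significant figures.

215 g

Q = 22.4 × 36000 = 8.064×10^5 C
n(e⁻) = 8.064×10^5 / 96485 = 8.358 mol
Co²⁺ + 2e⁻ → Co, so theoretical m(Co) = 4.179 × 58.93 = 246.3 g
Actual mass = 87.2% × 246.3 = 215 g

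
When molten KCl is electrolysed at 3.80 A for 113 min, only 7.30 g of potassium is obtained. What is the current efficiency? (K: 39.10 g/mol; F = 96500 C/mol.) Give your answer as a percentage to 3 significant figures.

69.9%

Q = 3.80 × 6780 = 25760 C
n(e⁻) = 25760 / 96500 = 0.2669 mol
K⁺ + e⁻ → K, so theoretical n(K) = 0.2669 mol → 10.44 g
Efficiency = 7.30 / 10.44 = 0.6992 = 69.9%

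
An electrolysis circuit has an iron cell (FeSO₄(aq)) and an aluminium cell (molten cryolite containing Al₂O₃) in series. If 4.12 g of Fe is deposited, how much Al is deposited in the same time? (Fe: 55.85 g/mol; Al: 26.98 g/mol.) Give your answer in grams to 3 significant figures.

n(Fe) = 4.12 / 55.85 = 0.07377 mol
Fe²⁺ + 2e⁻ → Fe, so n(e⁻) = 2 × 0.07377 = 0.1475 mol
Same current for the same time ⇒ same n(e⁻) = 0.1475 mol in both cells.
Al³⁺ + 3e⁻ → Al, so n(Al) = 0.1475 / 3 = 0.04917 mol
m(Al) = 0.04917 × 26.98 = 1.33 g

1.33 g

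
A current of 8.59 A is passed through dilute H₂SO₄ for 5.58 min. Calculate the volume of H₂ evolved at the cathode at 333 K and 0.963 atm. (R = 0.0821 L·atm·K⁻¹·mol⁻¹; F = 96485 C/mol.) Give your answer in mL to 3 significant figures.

423 mL

Q = 8.59 A × 334.8 s = 2876 C
n(e⁻) = 2876 / 96485 = 0.02981 mol
2H⁺ + 2e⁻ → H₂, so n(H₂) = 0.02981 / 2 = 0.01491 mol
V = nRT/P = 0.01491 × 0.0821 × 333 / 0.963 = 0.4233 L
= 423 mL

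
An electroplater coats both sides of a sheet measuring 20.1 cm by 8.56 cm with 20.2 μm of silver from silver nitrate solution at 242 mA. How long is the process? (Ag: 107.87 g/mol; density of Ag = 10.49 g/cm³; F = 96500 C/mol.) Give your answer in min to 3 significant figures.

449 min

Plated area = 2 × 20.1 × 8.56 = 344.1 cm²
Volume = 344.1 × 20.2×10⁻⁴ cm = 0.6951 cm³
m(Ag) = 0.6951 × 10.49 = 7.292 g
n(Ag) = 7.292 / 107.87 = 0.06760 mol; n(e⁻) = 0.06760 mol
Q = 0.06760 × 96500 = 6523 C
t = 6523 / 0.242 = 26950 s = 449 min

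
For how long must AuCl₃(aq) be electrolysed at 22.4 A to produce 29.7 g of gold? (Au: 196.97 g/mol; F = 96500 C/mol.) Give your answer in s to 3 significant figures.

1950 s

n(Au) = 29.7 / 196.97 = 0.1508 mol
Au³⁺ + 3e⁻ → Au, so n(e⁻) = 3 × 0.1508 = 0.4524 mol
Q = 0.4524 × 96500 = 43660 C
t = Q / I = 43660 / 22.4 = 1949 s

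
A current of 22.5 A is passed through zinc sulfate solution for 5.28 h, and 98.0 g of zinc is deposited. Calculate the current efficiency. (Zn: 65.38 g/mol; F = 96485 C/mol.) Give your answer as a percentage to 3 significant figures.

Q = 22.5 × 19008 = 4.277×10^5 C
n(e⁻) = 4.277×10^5 / 96485 = 4.433 mol
Zn²⁺ + 2e⁻ → Zn, so theoretical n(Zn) = 2.217 mol → 144.9 g
Efficiency = 98.0 / 144.9 = 0.6763 = 67.6%

67.6%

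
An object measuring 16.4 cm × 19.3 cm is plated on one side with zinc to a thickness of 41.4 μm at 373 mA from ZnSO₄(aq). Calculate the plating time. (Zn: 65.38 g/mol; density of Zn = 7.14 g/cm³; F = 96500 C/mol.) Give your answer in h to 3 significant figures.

20.6 h

Plated area = 16.4 × 19.3 = 316.5 cm²
Volume = 316.5 × 41.4×10⁻⁴ cm = 1.310 cm³
m(Zn) = 1.310 × 7.14 = 9.353 g
n(Zn) = 9.353 / 65.38 = 0.1431 mol; n(e⁻) = 2 × 0.1431 = 0.2862 mol
Q = 0.2862 × 96500 = 27620 C
t = 27620 / 0.373 = 74050 s = 20.6 h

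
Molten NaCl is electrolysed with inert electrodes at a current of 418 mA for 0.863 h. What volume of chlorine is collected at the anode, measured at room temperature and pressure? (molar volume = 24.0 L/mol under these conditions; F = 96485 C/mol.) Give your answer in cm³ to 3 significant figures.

Q = 0.418 A × 3106.8 s = 1299 C
n(e⁻) = Q/F = 1299/96485 = 0.01346 mol
2Cl⁻ → Cl₂ + 2e⁻, so n(Cl₂) = 0.01346 / 2 = 0.006730 mol
V = 0.006730 × 24.0 = 0.1615 L
= 162 cm³

162 cm³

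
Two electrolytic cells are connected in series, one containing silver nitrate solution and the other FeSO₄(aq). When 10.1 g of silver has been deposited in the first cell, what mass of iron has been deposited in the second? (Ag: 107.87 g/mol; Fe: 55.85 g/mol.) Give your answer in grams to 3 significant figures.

2.61 g

n(Ag) = 10.1 / 107.87 = 0.09363 mol
Ag⁺ + e⁻ → Ag, so n(e⁻) = 0.09363 mol
The cells are in series, so the same charge (and hence the same n(e⁻) = 0.09363 mol) passes through both.
Fe²⁺ + 2e⁻ → Fe, so n(Fe) = 0.09363 / 2 = 0.04682 mol
m(Fe) = 0.04682 × 55.85 = 2.61 g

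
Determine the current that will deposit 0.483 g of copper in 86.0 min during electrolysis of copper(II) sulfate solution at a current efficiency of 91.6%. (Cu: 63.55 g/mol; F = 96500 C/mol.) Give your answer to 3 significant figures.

n(Cu) = 0.483 / 63.55 = 0.007600 mol
Cu²⁺ + 2e⁻ → Cu, so n(e⁻) = 2 × 0.007600 = 0.01520 mol
Q = 0.01520 × 96500 / 0.916 = 1601 C
I = Q / t = 1601 / 5160 s = 0.310 A

0.310 A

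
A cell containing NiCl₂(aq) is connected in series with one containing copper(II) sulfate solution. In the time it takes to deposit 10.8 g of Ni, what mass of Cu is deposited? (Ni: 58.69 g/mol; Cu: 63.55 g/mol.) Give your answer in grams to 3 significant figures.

n(Ni) = 10.8 / 58.69 = 0.1840 mol
Ni²⁺ + 2e⁻ → Ni, so n(e⁻) = 2 × 0.1840 = 0.3680 mol
Same current for the same time ⇒ same n(e⁻) = 0.3680 mol in both cells.
Cu²⁺ + 2e⁻ → Cu, so n(Cu) = 0.3680 / 2 = 0.1840 mol
m(Cu) = 0.1840 × 63.55 = 11.7 g

11.7 g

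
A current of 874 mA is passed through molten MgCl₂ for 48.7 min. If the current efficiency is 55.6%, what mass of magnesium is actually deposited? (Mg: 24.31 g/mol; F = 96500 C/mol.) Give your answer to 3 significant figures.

Q = 0.874 × 2922 = 2554 C
n(e⁻) = 2554 / 96500 = 0.02647 mol
Mg²⁺ + 2e⁻ → Mg, so theoretical m(Mg) = 0.01324 × 24.31 = 0.3219 g
Actual mass = 55.6% × 0.3219 = 0.179 g

0.179 g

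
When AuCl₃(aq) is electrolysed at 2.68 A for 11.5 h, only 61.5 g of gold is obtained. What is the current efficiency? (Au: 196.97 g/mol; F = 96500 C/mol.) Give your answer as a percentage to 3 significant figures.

81.5%

Q = 2.68 × 41400 = 1.110×10^5 C
n(e⁻) = 1.110×10^5 / 96500 = 1.150 mol
Au³⁺ + 3e⁻ → Au, so theoretical n(Au) = 0.3833 mol → 75.50 g
Efficiency = 61.5 / 75.50 = 0.8146 = 81.5%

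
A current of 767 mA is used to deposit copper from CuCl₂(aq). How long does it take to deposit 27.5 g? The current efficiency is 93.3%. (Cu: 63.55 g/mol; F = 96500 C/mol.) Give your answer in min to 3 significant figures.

n(Cu) = 27.5 / 63.55 = 0.4327 mol
Cu²⁺ + 2e⁻ → Cu, so n(e⁻) = 2 × 0.4327 = 0.8654 mol
Q = 0.8654 × 96500 / 0.933 = 89510 C
t = Q / I = 89510 / 0.767 = 1.167×10^5 s = 1950 min

1950 min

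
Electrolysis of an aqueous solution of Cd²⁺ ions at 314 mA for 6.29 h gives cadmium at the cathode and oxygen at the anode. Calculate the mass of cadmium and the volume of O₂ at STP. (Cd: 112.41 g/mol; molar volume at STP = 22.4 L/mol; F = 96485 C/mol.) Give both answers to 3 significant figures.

4.14 g Cd; 0.413 L O₂

Q = 0.314 × 22644 = 7110 C; n(e⁻) = 7110 / 96485 = 0.07369 mol
Cathode: Cd²⁺ + 2e⁻ → Cd → n(Cd) = 0.07369/2 = 0.03685 mol → 4.14 g
Anode: 2H₂O → O₂ + 4H⁺ + 4e⁻ → n(O₂) = 0.07369/4 = 0.01842 mol → 0.413 L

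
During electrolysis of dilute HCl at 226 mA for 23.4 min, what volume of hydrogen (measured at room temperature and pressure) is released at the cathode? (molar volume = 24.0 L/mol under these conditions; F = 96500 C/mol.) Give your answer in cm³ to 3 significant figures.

Q = 0.226 A × 1404 s = 317.3 C
n(e⁻) = 317.3 / 96500 = 0.003288 mol
2H⁺ + 2e⁻ → H₂, so n(H₂) = 0.003288 / 2 = 0.001644 mol
V = 0.001644 × 24.0 = 0.03946 L
= 39.5 cm³

39.5 cm³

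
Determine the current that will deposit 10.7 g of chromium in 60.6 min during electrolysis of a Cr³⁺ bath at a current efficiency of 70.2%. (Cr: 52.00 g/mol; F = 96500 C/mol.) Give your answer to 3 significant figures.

n(Cr) = 10.7 / 52.00 = 0.2058 mol
Cr³⁺ + 3e⁻ → Cr, so n(e⁻) = 3 × 0.2058 = 0.6174 mol
Q = 0.6174 × 96500 / 0.702 = 84870 C
I = Q / t = 84870 / 3636 s = 23.3 A

23.3 A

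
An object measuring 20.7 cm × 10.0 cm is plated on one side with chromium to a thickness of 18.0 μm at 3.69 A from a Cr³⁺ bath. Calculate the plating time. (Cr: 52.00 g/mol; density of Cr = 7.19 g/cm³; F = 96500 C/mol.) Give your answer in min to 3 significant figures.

Plated area = 20.7 × 10.0 = 207.0 cm²
Volume = 207.0 × 18.0×10⁻⁴ cm = 0.3726 cm³
m(Cr) = 0.3726 × 7.19 = 2.679 g
n(Cr) = 2.679 / 52.00 = 0.05152 mol; n(e⁻) = 3 × 0.05152 = 0.1546 mol
Q = 0.1546 × 96500 = 14920 C
t = 14920 / 3.69 = 4043 s = 67.4 min

67.4 min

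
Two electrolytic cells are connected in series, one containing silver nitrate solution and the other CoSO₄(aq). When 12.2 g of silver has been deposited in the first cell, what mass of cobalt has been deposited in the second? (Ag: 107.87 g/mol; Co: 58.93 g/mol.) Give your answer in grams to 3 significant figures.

n(Ag) = 12.2 / 107.87 = 0.1131 mol
Ag⁺ + e⁻ → Ag, so n(e⁻) = 0.1131 mol
In series, the same 0.1131 mol of electrons flows through the second cell.
Co²⁺ + 2e⁻ → Co, so n(Co) = 0.1131 / 2 = 0.05655 mol
m(Co) = 0.05655 × 58.93 = 3.33 g

3.33 g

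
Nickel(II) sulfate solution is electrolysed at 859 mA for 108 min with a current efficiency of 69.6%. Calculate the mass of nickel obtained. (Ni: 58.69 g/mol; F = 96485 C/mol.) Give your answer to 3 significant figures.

1.18 g

Q = 0.859 × 6480 = 5566 C
n(e⁻) = 5566 / 96485 = 0.05769 mol
Ni²⁺ + 2e⁻ → Ni, so theoretical m(Ni) = 0.02885 × 58.69 = 1.693 g
Actual mass = 69.6% × 1.693 = 1.18 g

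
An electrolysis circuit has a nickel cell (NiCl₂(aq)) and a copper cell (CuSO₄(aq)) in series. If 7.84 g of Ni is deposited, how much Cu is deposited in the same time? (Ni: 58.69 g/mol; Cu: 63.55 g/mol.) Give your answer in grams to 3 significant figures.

8.49 g

n(Ni) = 7.84 / 58.69 = 0.1336 mol
Ni²⁺ + 2e⁻ → Ni, so n(e⁻) = 2 × 0.1336 = 0.2672 mol
In series, the same 0.2672 mol of electrons flows through the second cell.
Cu²⁺ + 2e⁻ → Cu, so n(Cu) = 0.2672 / 2 = 0.1336 mol
m(Cu) = 0.1336 × 63.55 = 8.49 g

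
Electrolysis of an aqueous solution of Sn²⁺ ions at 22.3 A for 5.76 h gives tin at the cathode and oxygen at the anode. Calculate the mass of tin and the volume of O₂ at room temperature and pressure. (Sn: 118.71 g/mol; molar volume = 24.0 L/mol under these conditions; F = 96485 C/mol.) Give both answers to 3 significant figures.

284 g Sn; 28.8 L O₂

Q = 22.3 × 20736 = 4.624×10^5 C; n(e⁻) = 4.624×10^5 / 96485 = 4.792 mol
Cathode: Sn²⁺ + 2e⁻ → Sn → n(Sn) = 4.792/2 = 2.396 mol → 284 g
Anode: 2H₂O → O₂ + 4H⁺ + 4e⁻ → n(O₂) = 4.792/4 = 1.198 mol → 28.8 L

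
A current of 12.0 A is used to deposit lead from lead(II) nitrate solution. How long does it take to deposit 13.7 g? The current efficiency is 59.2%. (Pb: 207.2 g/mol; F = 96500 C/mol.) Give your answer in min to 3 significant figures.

n(Pb) = 13.7 / 207.2 = 0.06612 mol
Pb²⁺ + 2e⁻ → Pb, so n(e⁻) = 2 × 0.06612 = 0.1322 mol
Q = 0.1322 × 96500 / 0.592 = 21550 C
t = Q / I = 21550 / 12.0 = 1796 s = 29.9 min

29.9 min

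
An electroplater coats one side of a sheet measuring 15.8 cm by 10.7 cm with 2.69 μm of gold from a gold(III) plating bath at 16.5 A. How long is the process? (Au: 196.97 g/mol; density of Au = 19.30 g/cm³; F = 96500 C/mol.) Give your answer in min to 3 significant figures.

1.30 min

Plated area = 15.8 × 10.7 = 169.1 cm²
Volume = 169.1 × 2.69×10⁻⁴ cm = 0.04549 cm³
m(Au) = 0.04549 × 19.30 = 0.8780 g
n(Au) = 0.8780 / 196.97 = 0.004458 mol; n(e⁻) = 3 × 0.004458 = 0.01337 mol
Q = 0.01337 × 96500 = 1290 C
t = 1290 / 16.5 = 78.18 s = 1.30 min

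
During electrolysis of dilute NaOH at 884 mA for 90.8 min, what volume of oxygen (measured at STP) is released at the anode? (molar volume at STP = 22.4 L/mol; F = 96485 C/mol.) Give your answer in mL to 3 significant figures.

Q = It = 0.884 × 5448 = 4816 C
n(e⁻) = 4816 / 96485 = 0.04991 mol
2H₂O → O₂ + 4H⁺ + 4e⁻, so n(O₂) = 0.04991 / 4 = 0.01248 mol
V = 0.01248 × 22.4 = 0.2796 L
= 280 mL

280 mL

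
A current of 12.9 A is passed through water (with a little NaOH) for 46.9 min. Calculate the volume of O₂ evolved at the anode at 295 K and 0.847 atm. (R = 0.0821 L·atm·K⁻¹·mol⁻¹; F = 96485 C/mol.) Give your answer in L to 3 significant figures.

Q = It = 12.9 × 2814 = 36300 C
n(e⁻) = 36300 / 96485 = 0.3762 mol
2H₂O → O₂ + 4H⁺ + 4e⁻, so n(O₂) = 0.3762 / 4 = 0.09405 mol
V = nRT/P = 0.09405 × 0.0821 × 295 / 0.847 = 2.689 L

2.69 L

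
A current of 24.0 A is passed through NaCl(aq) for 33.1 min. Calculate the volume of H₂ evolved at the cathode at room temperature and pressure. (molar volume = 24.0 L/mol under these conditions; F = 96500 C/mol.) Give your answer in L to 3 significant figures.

5.93 L

Q = 24.0 A × 1986 s = 47660 C
n(e⁻) = 47660 / 96500 = 0.4939 mol
2H⁺ + 2e⁻ → H₂, so n(H₂) = 0.4939 / 2 = 0.2470 mol
V = 0.2470 × 24.0 = 5.928 L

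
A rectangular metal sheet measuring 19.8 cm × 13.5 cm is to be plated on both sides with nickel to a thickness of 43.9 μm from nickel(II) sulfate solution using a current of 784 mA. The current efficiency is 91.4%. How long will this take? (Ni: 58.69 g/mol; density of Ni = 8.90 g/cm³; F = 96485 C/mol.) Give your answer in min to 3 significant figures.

Plated area = 2 × 19.8 × 13.5 = 534.6 cm²
Volume = 534.6 × 43.9×10⁻⁴ cm = 2.347 cm³
m(Ni) = 2.347 × 8.90 = 20.89 g
n(Ni) = 20.89 / 58.69 = 0.3559 mol; n(e⁻) = 2 × 0.3559 = 0.7118 mol
Q = 0.7118 × 96485 / 0.914 = 75140 C
t = 75140 / 0.784 = 95840 s = 1600 min

1600 min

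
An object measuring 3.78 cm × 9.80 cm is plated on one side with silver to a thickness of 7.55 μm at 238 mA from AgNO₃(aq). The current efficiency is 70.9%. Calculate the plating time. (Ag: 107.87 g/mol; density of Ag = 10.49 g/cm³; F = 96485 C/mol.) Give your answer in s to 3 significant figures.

Plated area = 3.78 × 9.80 = 37.04 cm²
Volume = 37.04 × 7.55×10⁻⁴ cm = 0.02797 cm³
m(Ag) = 0.02797 × 10.49 = 0.2934 g
n(Ag) = 0.2934 / 107.87 = 0.002720 mol; n(e⁻) = 0.002720 mol
Q = 0.002720 × 96485 / 0.709 = 370.2 C
t = 370.2 / 0.238 = 1555 s

1560 s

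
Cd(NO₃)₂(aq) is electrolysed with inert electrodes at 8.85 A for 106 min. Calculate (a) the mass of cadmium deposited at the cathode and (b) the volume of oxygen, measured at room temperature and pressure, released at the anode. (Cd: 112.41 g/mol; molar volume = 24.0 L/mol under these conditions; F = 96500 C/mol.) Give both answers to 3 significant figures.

32.8 g Cd; 3.50 L O₂

Q = 8.85 × 6360 = 56290 C; n(e⁻) = 56290 / 96500 = 0.5833 mol
Cathode: Cd²⁺ + 2e⁻ → Cd → n(Cd) = 0.5833/2 = 0.2917 mol → 32.8 g
Anode: 2H₂O → O₂ + 4H⁺ + 4e⁻ → n(O₂) = 0.5833/4 = 0.1458 mol → 3.50 L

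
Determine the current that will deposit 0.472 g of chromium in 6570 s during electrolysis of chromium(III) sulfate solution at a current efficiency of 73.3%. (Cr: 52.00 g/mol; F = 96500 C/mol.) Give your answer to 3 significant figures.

0.546 A

n(Cr) = 0.472 / 52.00 = 0.009077 mol
Cr³⁺ + 3e⁻ → Cr, so n(e⁻) = 3 × 0.009077 = 0.02723 mol
Q = 0.02723 × 96500 / 0.733 = 3585 C
I = Q / t = 3585 / 6570 s = 0.546 A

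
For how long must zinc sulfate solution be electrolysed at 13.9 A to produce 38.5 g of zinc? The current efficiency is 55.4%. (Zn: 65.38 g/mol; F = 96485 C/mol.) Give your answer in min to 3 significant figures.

n(Zn) = 38.5 / 65.38 = 0.5889 mol
Zn²⁺ + 2e⁻ → Zn, so n(e⁻) = 2 × 0.5889 = 1.178 mol
Q = 1.178 × 96485 / 0.554 = 2.052×10^5 C
t = Q / I = 2.052×10^5 / 13.9 = 14760 s = 246 min

246 min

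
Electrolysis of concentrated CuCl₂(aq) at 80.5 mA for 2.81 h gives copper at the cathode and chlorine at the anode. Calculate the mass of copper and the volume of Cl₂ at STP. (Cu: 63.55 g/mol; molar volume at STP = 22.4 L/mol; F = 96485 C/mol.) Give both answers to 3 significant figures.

0.268 g Cu; 0.0945 L Cl₂

Q = 0.0805 × 10116 = 814.3 C; n(e⁻) = 814.3 / 96485 = 0.008440 mol
Cathode: Cu²⁺ + 2e⁻ → Cu → n(Cu) = 0.008440/2 = 0.004220 mol → 0.268 g
Anode: 2Cl⁻ → Cl₂ + 2e⁻ → n(Cl₂) = 0.008440/2 = 0.004220 mol → 0.0945 L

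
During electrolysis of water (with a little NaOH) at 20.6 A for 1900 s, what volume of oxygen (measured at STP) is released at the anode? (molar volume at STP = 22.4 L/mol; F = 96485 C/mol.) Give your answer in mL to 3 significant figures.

Charge passed = 20.6 × 1900 = 39140 C
n(e⁻) = Q/F = 39140/96485 = 0.4057 mol
2H₂O → O₂ + 4H⁺ + 4e⁻, so n(O₂) = 0.4057 / 4 = 0.1014 mol
V = 0.1014 × 22.4 = 2.271 L
= 2270 mL

2270 mL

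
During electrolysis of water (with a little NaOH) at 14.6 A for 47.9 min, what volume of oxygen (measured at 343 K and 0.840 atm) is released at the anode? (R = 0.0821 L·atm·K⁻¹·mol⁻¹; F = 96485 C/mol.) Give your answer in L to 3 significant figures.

Q = 14.6 A × 2874 s = 41960 C
n(e⁻) = 41960 / 96485 = 0.4349 mol
2H₂O → O₂ + 4H⁺ + 4e⁻, so n(O₂) = 0.4349 / 4 = 0.1087 mol
V = nRT/P = 0.1087 × 0.0821 × 343 / 0.840 = 3.644 L

3.64 L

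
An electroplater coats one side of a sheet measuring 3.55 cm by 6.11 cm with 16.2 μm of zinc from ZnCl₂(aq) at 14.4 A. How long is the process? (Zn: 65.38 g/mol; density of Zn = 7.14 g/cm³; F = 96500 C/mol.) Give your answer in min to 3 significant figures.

Plated area = 3.55 × 6.11 = 21.69 cm²
Volume = 21.69 × 16.2×10⁻⁴ cm = 0.03514 cm³
m(Zn) = 0.03514 × 7.14 = 0.2509 g
n(Zn) = 0.2509 / 65.38 = 0.003838 mol; n(e⁻) = 2 × 0.003838 = 0.007676 mol
Q = 0.007676 × 96500 = 740.7 C
t = 740.7 / 14.4 = 51.44 s = 0.857 min

0.857 min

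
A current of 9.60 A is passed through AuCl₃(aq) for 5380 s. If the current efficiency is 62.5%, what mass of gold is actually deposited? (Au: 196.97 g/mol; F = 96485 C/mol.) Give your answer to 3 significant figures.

22.0 g

Q = 9.60 × 5380 = 51650 C
n(e⁻) = 51650 / 96485 = 0.5353 mol
Au³⁺ + 3e⁻ → Au, so theoretical m(Au) = 0.1784 × 196.97 = 35.14 g
Actual mass = 62.5% × 35.14 = 22.0 g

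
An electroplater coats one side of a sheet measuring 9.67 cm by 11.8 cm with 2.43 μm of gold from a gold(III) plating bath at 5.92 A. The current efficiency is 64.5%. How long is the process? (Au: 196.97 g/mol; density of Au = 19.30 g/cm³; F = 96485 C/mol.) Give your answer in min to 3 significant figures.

Plated area = 9.67 × 11.8 = 114.1 cm²
Volume = 114.1 × 2.43×10⁻⁴ cm = 0.02773 cm³
m(Au) = 0.02773 × 19.30 = 0.5352 g
n(Au) = 0.5352 / 196.97 = 0.002717 mol; n(e⁻) = 3 × 0.002717 = 0.008151 mol
Q = 0.008151 × 96485 / 0.645 = 1219 C
t = 1219 / 5.92 = 205.9 s = 3.43 min

3.43 min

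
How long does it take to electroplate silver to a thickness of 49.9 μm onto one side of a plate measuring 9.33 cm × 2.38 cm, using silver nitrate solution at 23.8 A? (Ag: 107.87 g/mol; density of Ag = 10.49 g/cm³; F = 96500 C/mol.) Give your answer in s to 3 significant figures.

Plated area = 9.33 × 2.38 = 22.21 cm²
Volume = 22.21 × 49.9×10⁻⁴ cm = 0.1108 cm³
m(Ag) = 0.1108 × 10.49 = 1.162 g
n(Ag) = 1.162 / 107.87 = 0.01077 mol; n(e⁻) = 0.01077 mol
Q = 0.01077 × 96500 = 1039 C
t = 1039 / 23.8 = 43.66 s

43.7 s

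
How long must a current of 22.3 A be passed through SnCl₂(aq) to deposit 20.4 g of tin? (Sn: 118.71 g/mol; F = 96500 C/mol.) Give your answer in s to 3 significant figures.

1490 s

n(Sn) = 20.4 / 118.71 = 0.1718 mol
Sn²⁺ + 2e⁻ → Sn, so n(e⁻) = 2 × 0.1718 = 0.3436 mol
Q = 0.3436 × 96500 = 33160 C
t = Q / I = 33160 / 22.3 = 1487 s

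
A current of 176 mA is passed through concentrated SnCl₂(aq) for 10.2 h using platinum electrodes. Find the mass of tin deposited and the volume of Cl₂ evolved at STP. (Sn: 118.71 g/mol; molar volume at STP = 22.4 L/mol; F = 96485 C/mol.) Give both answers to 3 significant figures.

Q = 0.176 × 36720 = 6463 C; n(e⁻) = 6463 / 96485 = 0.06698 mol
Cathode: Sn²⁺ + 2e⁻ → Sn → n(Sn) = 0.06698/2 = 0.03349 mol → 3.98 g
Anode: 2Cl⁻ → Cl₂ + 2e⁻ → n(Cl₂) = 0.06698/2 = 0.03349 mol → 0.750 L

3.98 g Sn; 0.750 L Cl₂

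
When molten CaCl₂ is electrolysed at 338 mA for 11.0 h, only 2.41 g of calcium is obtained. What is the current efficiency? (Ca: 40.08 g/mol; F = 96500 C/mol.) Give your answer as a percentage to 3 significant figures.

86.7%

Q = 0.338 × 39600 = 13380 C
n(e⁻) = 13380 / 96500 = 0.1387 mol
Ca²⁺ + 2e⁻ → Ca, so theoretical n(Ca) = 0.06935 mol → 2.780 g
Efficiency = 2.41 / 2.780 = 0.8669 = 86.7%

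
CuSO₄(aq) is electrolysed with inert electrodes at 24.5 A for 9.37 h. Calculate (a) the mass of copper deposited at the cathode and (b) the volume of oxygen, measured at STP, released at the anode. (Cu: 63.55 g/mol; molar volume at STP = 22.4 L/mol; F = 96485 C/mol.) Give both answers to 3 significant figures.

Q = 24.5 × 33732 = 8.264×10^5 C; n(e⁻) = 8.264×10^5 / 96485 = 8.565 mol
Cathode: Cu²⁺ + 2e⁻ → Cu → n(Cu) = 8.565/2 = 4.283 mol → 272 g
Anode: 2H₂O → O₂ + 4H⁺ + 4e⁻ → n(O₂) = 8.565/4 = 2.141 mol → 48.0 L

272 g Cu; 48.0 L O₂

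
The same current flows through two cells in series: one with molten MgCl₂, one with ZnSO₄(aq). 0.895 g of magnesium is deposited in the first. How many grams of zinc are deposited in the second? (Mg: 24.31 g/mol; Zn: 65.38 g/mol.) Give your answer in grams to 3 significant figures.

2.41 g

n(Mg) = 0.895 / 24.31 = 0.03682 mol
Mg²⁺ + 2e⁻ → Mg, so n(e⁻) = 2 × 0.03682 = 0.07364 mol
The cells are in series, so the same charge (and hence the same n(e⁻) = 0.07364 mol) passes through both.
Zn²⁺ + 2e⁻ → Zn, so n(Zn) = 0.07364 / 2 = 0.03682 mol
m(Zn) = 0.03682 × 65.38 = 2.41 g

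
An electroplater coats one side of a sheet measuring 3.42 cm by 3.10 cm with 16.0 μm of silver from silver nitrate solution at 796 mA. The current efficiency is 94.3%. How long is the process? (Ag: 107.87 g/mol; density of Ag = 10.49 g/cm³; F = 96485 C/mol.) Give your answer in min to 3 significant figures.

Plated area = 3.42 × 3.10 = 10.60 cm²
Volume = 10.60 × 16.0×10⁻⁴ cm = 0.01696 cm³
m(Ag) = 0.01696 × 10.49 = 0.1779 g
n(Ag) = 0.1779 / 107.87 = 0.001649 mol; n(e⁻) = 0.001649 mol
Q = 0.001649 × 96485 / 0.943 = 168.7 C
t = 168.7 / 0.796 = 211.9 s = 3.53 min

3.53 min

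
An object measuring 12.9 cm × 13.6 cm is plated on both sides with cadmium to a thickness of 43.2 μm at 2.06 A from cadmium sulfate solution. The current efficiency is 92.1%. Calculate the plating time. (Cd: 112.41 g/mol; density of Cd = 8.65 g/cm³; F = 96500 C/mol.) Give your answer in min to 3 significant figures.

198 min

Plated area = 2 × 12.9 × 13.6 = 350.9 cm²
Volume = 350.9 × 43.2×10⁻⁴ cm = 1.516 cm³
m(Cd) = 1.516 × 8.65 = 13.11 g
n(Cd) = 13.11 / 112.41 = 0.1166 mol; n(e⁻) = 2 × 0.1166 = 0.2332 mol
Q = 0.2332 × 96500 / 0.921 = 24430 C
t = 24430 / 2.06 = 11860 s = 198 min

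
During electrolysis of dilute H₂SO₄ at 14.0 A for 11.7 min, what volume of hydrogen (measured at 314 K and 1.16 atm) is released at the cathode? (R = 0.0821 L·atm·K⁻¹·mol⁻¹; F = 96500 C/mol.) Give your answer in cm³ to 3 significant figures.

1130 cm³

Q = It = 14.0 × 702 = 9828 C
n(e⁻) = 9828 / 96500 = 0.1018 mol
2H⁺ + 2e⁻ → H₂, so n(H₂) = 0.1018 / 2 = 0.05090 mol
V = nRT/P = 0.05090 × 0.0821 × 314 / 1.16 = 1.131 L
= 1130 cm³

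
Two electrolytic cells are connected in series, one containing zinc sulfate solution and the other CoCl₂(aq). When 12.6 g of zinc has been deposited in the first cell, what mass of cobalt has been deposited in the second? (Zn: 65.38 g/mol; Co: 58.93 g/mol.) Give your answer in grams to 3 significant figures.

n(Zn) = 12.6 / 65.38 = 0.1927 mol
Zn²⁺ + 2e⁻ → Zn, so n(e⁻) = 2 × 0.1927 = 0.3854 mol
In series, the same 0.3854 mol of electrons flows through the second cell.
Co²⁺ + 2e⁻ → Co, so n(Co) = 0.3854 / 2 = 0.1927 mol
m(Co) = 0.1927 × 58.93 = 11.4 g

11.4 g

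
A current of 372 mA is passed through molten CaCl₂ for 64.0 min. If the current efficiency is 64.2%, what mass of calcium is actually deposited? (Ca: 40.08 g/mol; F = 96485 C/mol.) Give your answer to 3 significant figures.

0.190 g

Q = 0.372 × 3840 = 1428 C
n(e⁻) = 1428 / 96485 = 0.01480 mol
Ca²⁺ + 2e⁻ → Ca, so theoretical m(Ca) = 0.007400 × 40.08 = 0.2966 g
Actual mass = 64.2% × 0.2966 = 0.190 g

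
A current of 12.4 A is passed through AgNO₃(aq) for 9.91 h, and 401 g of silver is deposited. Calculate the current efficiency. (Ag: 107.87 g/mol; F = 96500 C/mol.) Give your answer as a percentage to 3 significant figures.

81.1%

Q = 12.4 × 35676 = 4.424×10^5 C
n(e⁻) = 4.424×10^5 / 96500 = 4.584 mol
Ag⁺ + e⁻ → Ag, so theoretical n(Ag) = 4.584 mol → 494.5 g
Efficiency = 401 / 494.5 = 0.8109 = 81.1%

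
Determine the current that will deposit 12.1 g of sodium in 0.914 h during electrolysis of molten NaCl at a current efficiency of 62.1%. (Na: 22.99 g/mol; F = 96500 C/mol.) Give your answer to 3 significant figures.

n(Na) = 12.1 / 22.99 = 0.5263 mol
Na⁺ + e⁻ → Na, so n(e⁻) = 0.5263 mol
Q = 0.5263 × 96500 / 0.621 = 81780 C
I = Q / t = 81780 / 3290.4 s = 24.9 A

24.9 A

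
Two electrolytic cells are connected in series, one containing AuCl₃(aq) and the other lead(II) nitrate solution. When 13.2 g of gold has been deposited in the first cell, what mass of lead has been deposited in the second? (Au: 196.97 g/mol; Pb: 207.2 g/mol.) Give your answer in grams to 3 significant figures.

20.8 g

n(Au) = 13.2 / 196.97 = 0.06702 mol
Au³⁺ + 3e⁻ → Au, so n(e⁻) = 3 × 0.06702 = 0.2011 mol
The cells are in series, so the same charge (and hence the same n(e⁻) = 0.2011 mol) passes through both.
Pb²⁺ + 2e⁻ → Pb, so n(Pb) = 0.2011 / 2 = 0.1006 mol
m(Pb) = 0.1006 × 207.2 = 20.8 g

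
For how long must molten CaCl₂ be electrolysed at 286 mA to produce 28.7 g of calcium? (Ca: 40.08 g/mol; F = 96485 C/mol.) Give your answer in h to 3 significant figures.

n(Ca) = 28.7 / 40.08 = 0.7161 mol
Ca²⁺ + 2e⁻ → Ca, so n(e⁻) = 2 × 0.7161 = 1.432 mol
Q = 1.432 × 96485 = 1.382×10^5 C
t = Q / I = 1.382×10^5 / 0.286 = 4.832×10^5 s = 134 h

134 h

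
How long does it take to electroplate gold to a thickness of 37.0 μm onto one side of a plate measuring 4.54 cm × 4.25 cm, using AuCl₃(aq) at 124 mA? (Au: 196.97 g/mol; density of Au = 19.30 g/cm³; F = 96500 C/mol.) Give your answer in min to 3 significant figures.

272 min

Plated area = 4.54 × 4.25 = 19.30 cm²
Volume = 19.30 × 37.0×10⁻⁴ cm = 0.07141 cm³
m(Au) = 0.07141 × 19.30 = 1.378 g
n(Au) = 1.378 / 196.97 = 0.006996 mol; n(e⁻) = 3 × 0.006996 = 0.02099 mol
Q = 0.02099 × 96500 = 2026 C
t = 2026 / 0.124 = 16340 s = 272 min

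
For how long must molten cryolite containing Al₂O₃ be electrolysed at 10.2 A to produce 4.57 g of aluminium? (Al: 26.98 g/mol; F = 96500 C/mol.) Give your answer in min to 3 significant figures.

80.1 min

n(Al) = 4.57 / 26.98 = 0.1694 mol
Al³⁺ + 3e⁻ → Al, so n(e⁻) = 3 × 0.1694 = 0.5082 mol
Q = 0.5082 × 96500 = 49040 C
t = Q / I = 49040 / 10.2 = 4808 s = 80.1 min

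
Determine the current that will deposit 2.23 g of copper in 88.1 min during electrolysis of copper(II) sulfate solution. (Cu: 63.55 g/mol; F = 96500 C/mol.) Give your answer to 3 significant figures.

1.28 A

n(Cu) = 2.23 / 63.55 = 0.03509 mol
Cu²⁺ + 2e⁻ → Cu, so n(e⁻) = 2 × 0.03509 = 0.07018 mol
Q = 0.07018 × 96500 = 6772 C
I = Q / t = 6772 / 5286 s = 1.28 A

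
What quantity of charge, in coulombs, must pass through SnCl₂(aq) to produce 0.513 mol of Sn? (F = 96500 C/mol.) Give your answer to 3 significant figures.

Sn²⁺ + 2e⁻ → Sn, so n(e⁻) = 2 × 0.513 = 1.026 mol
Q = 1.026 × 96500 = 99010 C

99000 C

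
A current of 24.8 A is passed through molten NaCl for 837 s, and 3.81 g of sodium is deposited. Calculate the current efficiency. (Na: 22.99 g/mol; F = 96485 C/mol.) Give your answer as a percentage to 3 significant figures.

Q = 24.8 × 837 = 20760 C
n(e⁻) = 20760 / 96485 = 0.2152 mol
Na⁺ + e⁻ → Na, so theoretical n(Na) = 0.2152 mol → 4.947 g
Efficiency = 3.81 / 4.947 = 0.7702 = 77.0%

77.0%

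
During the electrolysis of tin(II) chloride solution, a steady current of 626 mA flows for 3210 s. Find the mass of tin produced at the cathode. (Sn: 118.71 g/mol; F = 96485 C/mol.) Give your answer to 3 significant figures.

Charge passed = 0.626 × 3210 = 2009 C
n(e⁻) = 2009 / 96485 = 0.02082 mol
Sn²⁺ + 2e⁻ → Sn, so n(Sn) = 0.02082 / 2 = 0.01041 mol
m = 0.01041 × 118.71 = 1.24 g

1.24 g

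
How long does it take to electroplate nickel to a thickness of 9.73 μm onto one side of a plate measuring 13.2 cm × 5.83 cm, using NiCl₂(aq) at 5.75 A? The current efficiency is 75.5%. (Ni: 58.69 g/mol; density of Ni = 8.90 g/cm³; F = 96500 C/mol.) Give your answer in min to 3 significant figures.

8.41 min

Plated area = 13.2 × 5.83 = 76.96 cm²
Volume = 76.96 × 9.73×10⁻⁴ cm = 0.07488 cm³
m(Ni) = 0.07488 × 8.90 = 0.6664 g
n(Ni) = 0.6664 / 58.69 = 0.01135 mol; n(e⁻) = 2 × 0.01135 = 0.02270 mol
Q = 0.02270 × 96500 / 0.755 = 2901 C
t = 2901 / 5.75 = 504.5 s = 8.41 min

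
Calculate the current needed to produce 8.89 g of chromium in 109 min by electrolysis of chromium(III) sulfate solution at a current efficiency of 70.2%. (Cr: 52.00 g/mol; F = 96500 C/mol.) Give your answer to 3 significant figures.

10.8 A

n(Cr) = 8.89 / 52.00 = 0.1710 mol
Cr³⁺ + 3e⁻ → Cr, so n(e⁻) = 3 × 0.1710 = 0.5130 mol
Q = 0.5130 × 96500 / 0.702 = 70520 C
I = Q / t = 70520 / 6540 s = 10.8 A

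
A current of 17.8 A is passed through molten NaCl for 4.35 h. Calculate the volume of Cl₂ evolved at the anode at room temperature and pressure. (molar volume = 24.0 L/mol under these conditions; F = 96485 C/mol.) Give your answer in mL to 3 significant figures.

34700 mL

Q = 17.8 A × 15660 s = 2.787×10^5 C
n(e⁻) = Q/F = 2.787×10^5/96485 = 2.889 mol
2Cl⁻ → Cl₂ + 2e⁻, so n(Cl₂) = 2.889 / 2 = 1.445 mol
V = 1.445 × 24.0 = 34.68 L
= 34700 mL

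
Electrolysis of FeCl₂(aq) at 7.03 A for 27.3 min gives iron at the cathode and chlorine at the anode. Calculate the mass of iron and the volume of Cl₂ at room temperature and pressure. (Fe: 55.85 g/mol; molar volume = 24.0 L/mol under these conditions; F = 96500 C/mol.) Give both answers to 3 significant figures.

Q = 7.03 × 1638 = 11520 C; n(e⁻) = 11520 / 96500 = 0.1194 mol
Cathode: Fe²⁺ + 2e⁻ → Fe → n(Fe) = 0.1194/2 = 0.05970 mol → 3.33 g
Anode: 2Cl⁻ → Cl₂ + 2e⁻ → n(Cl₂) = 0.1194/2 = 0.05970 mol → 1.43 L

3.33 g Fe; 1.43 L Cl₂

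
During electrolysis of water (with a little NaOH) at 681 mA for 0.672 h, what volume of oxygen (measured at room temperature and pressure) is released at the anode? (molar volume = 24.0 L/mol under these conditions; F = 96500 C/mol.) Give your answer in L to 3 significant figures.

0.102 L

Charge passed = 0.681 × 2419.2 = 1647 C
n(e⁻) = 1647 / 96500 = 0.01707 mol
2H₂O → O₂ + 4H⁺ + 4e⁻, so n(O₂) = 0.01707 / 4 = 0.004268 mol
V = 0.004268 × 24.0 = 0.1024 L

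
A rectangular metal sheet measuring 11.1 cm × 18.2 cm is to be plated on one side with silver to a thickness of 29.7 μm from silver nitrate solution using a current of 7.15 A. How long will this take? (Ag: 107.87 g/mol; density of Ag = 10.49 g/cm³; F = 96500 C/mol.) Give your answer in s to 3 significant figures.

Plated area = 11.1 × 18.2 = 202.0 cm²
Volume = 202.0 × 29.7×10⁻⁴ cm = 0.5999 cm³
m(Ag) = 0.5999 × 10.49 = 6.293 g
n(Ag) = 6.293 / 107.87 = 0.05834 mol; n(e⁻) = 0.05834 mol
Q = 0.05834 × 96500 = 5630 C
t = 5630 / 7.15 = 787.4 s

787 s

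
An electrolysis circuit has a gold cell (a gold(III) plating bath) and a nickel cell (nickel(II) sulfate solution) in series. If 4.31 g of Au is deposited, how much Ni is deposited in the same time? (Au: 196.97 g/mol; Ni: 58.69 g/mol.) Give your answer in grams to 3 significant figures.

n(Au) = 4.31 / 196.97 = 0.02188 mol
Au³⁺ + 3e⁻ → Au, so n(e⁻) = 3 × 0.02188 = 0.06564 mol
Same current for the same time ⇒ same n(e⁻) = 0.06564 mol in both cells.
Ni²⁺ + 2e⁻ → Ni, so n(Ni) = 0.06564 / 2 = 0.03282 mol
m(Ni) = 0.03282 × 58.69 = 1.93 g

1.93 g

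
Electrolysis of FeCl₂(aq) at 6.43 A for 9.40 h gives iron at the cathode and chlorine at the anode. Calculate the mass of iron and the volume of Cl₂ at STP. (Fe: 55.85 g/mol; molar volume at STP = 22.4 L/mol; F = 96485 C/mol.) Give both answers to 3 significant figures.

63.0 g Fe; 25.3 L Cl₂

Q = 6.43 × 33840 = 2.176×10^5 C; n(e⁻) = 2.176×10^5 / 96485 = 2.255 mol
Cathode: Fe²⁺ + 2e⁻ → Fe → n(Fe) = 2.255/2 = 1.128 mol → 63.0 g
Anode: 2Cl⁻ → Cl₂ + 2e⁻ → n(Cl₂) = 2.255/2 = 1.128 mol → 25.3 L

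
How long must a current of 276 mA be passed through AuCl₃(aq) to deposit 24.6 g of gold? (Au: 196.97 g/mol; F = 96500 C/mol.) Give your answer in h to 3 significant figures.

36.4 h

n(Au) = 24.6 / 196.97 = 0.1249 mol
Au³⁺ + 3e⁻ → Au, so n(e⁻) = 3 × 0.1249 = 0.3747 mol
Q = 0.3747 × 96500 = 36160 C
t = Q / I = 36160 / 0.276 = 1.310×10^5 s = 36.4 h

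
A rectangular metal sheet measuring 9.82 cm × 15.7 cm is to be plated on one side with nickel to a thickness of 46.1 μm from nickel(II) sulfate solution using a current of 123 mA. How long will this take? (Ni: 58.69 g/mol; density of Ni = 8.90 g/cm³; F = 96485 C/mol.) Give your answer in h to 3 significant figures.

47.0 h

Plated area = 9.82 × 15.7 = 154.2 cm²
Volume = 154.2 × 46.1×10⁻⁴ cm = 0.7109 cm³
m(Ni) = 0.7109 × 8.90 = 6.327 g
n(Ni) = 6.327 / 58.69 = 0.1078 mol; n(e⁻) = 2 × 0.1078 = 0.2156 mol
Q = 0.2156 × 96485 = 20800 C
t = 20800 / 0.123 = 1.691×10^5 s = 47.0 h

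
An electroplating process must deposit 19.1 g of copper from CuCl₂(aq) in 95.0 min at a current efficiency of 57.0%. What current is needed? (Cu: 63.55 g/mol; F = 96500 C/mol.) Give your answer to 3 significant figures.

17.9 A

n(Cu) = 19.1 / 63.55 = 0.3006 mol
Cu²⁺ + 2e⁻ → Cu, so n(e⁻) = 2 × 0.3006 = 0.6012 mol
Q = 0.6012 × 96500 / 0.570 = 1.018×10^5 C
I = Q / t = 1.018×10^5 / 5700 s = 17.9 A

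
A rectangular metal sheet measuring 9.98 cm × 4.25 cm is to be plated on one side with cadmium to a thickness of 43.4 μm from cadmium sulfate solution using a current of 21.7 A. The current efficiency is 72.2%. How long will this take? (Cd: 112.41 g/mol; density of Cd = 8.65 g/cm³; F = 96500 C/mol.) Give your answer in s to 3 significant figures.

Plated area = 9.98 × 4.25 = 42.42 cm²
Volume = 42.42 × 43.4×10⁻⁴ cm = 0.1841 cm³
m(Cd) = 0.1841 × 8.65 = 1.592 g
n(Cd) = 1.592 / 112.41 = 0.01416 mol; n(e⁻) = 2 × 0.01416 = 0.02832 mol
Q = 0.02832 × 96500 / 0.722 = 3785 C
t = 3785 / 21.7 = 174.4 s

174 s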